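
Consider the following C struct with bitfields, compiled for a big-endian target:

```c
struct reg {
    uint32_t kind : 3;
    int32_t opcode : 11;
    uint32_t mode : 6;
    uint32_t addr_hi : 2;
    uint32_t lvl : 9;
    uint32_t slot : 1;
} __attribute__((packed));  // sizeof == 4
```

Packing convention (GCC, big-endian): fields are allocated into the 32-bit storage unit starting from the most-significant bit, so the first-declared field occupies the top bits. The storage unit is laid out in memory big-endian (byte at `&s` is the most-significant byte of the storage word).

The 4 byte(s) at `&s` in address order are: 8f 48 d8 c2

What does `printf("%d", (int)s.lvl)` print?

[0]=0x8f [1]=0x48 [2]=0xd8 [3]=0xc2 (big-endian) → word 0x8f48d8c2
kind:3 @ bit 29 → (0x8f48d8c2>>29)&0x7 = 0x4
opcode:11 @ bit 18 → (0x8f48d8c2>>18)&0x7ff = 0x3d2
mode:6 @ bit 12 → (0x8f48d8c2>>12)&0x3f = 0xd
addr_hi:2 @ bit 10 → (0x8f48d8c2>>10)&0x3 = 0x2
lvl:9 @ bit 1 → (0x8f48d8c2>>1)&0x1ff = 0x61  ←
slot:1 @ bit 0 → (0x8f48d8c2>>0)&0x1 = 0x0

97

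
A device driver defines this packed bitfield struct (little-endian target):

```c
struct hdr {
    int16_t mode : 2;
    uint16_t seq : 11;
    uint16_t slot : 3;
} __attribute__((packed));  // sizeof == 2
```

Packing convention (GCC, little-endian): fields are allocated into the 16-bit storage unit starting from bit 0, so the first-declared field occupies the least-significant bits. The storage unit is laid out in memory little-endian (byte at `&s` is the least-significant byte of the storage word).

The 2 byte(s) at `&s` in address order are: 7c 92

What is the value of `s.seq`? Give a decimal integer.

[0]=0x7c [1]=0x92 (little-endian) → word 0x927c
mode [0+:2] = (word>>0) & 0x3 = 0
seq [2+:11] = (word>>2) & 0x7ff = 1183  ←
slot [13+:3] = (word>>13) & 0x7 = 4

1183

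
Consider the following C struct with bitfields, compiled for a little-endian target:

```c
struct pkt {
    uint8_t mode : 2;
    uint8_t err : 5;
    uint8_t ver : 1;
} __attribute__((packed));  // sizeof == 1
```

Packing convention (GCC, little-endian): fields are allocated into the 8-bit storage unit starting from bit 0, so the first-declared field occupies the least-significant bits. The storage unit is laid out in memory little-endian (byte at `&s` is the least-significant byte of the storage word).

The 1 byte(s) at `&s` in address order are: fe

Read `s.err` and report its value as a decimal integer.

31

[0]=0xfe (little-endian) → word 0xfe
mode [0+:2] = (word>>0) & 0x3 = 2
err [2+:5] = (word>>2) & 0x1f = 31  ←
ver [7+:1] = (word>>7) & 0x1 = 1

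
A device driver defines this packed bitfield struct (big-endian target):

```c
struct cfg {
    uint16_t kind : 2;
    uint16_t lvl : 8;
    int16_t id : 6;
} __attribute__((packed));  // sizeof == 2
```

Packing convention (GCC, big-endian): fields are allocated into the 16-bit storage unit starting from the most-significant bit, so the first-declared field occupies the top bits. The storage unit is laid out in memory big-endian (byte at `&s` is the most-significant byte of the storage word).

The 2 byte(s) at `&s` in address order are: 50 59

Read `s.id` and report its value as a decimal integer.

[0]=0x50 [1]=0x59 (big-endian) → word 0x5059
kind [14+:2] = (word>>14) & 0x3 = 1
lvl [6+:8] = (word>>6) & 0xff = 65
id [0+:6] = (word>>0) & 0x3f = 25  ←
id signed 6b, MSB=0: value = 25

25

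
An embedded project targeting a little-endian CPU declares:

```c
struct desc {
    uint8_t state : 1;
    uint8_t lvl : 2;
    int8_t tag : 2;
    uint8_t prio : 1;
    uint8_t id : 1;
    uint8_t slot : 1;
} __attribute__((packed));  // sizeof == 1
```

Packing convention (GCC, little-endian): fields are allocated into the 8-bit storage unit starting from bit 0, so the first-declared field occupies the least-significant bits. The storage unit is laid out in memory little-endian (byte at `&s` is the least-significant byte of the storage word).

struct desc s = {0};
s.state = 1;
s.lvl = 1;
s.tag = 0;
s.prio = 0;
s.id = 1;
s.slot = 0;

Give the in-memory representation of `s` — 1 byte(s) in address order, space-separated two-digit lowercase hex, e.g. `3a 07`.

43

state:1 = 1 → 0x1 << 0 → word 0x01
lvl:2 = 1 → 0x1 << 1 → word 0x03
tag:2 = 0 → 0x0 << 3 → word 0x03
prio:1 = 0 → 0x0 << 5 → word 0x03
id:1 = 1 → 0x1 << 6 → word 0x43
slot:1 = 0 → 0x0 << 7 → word 0x43
word = 0x43 → little-endian bytes:
  [0]=0x43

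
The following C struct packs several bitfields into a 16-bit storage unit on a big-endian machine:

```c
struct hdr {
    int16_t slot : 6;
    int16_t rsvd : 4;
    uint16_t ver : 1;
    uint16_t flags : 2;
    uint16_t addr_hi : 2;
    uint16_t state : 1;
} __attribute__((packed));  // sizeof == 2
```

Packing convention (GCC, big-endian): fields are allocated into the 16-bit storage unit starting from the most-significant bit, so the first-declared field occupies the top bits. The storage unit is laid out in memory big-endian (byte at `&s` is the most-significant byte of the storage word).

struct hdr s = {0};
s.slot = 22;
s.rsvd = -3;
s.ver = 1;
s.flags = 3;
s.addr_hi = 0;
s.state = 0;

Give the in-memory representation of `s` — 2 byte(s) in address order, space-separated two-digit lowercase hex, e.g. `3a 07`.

slot (6b) val=22 bits=0x16 at bit 10: 0x5800
rsvd (4b) val=-3 bits=0xd at bit 6: 0x5b40
ver (1b) val=1 bits=0x1 at bit 5: 0x5b60
flags (2b) val=3 bits=0x3 at bit 3: 0x5b78
addr_hi (2b) val=0 bits=0x0 at bit 1: 0x5b78
state (1b) val=0 bits=0x0 at bit 0: 0x5b78
word = 0x5b78 → big-endian bytes:
  [0]=0x5b  [1]=0x78

5b 78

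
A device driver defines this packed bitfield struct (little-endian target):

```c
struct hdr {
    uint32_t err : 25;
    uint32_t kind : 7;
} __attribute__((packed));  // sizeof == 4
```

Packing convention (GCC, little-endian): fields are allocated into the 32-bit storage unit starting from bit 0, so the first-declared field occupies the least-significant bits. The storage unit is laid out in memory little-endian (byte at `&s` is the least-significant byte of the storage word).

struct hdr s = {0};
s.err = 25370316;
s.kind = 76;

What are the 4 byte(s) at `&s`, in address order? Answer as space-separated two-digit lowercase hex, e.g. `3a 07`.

err (25b) val=25370316 bits=0x1831ecc at bit 0: 0x01831ecc
kind (7b) val=76 bits=0x4c at bit 25: 0x99831ecc
word = 0x99831ecc → little-endian bytes:
  [0]=0xcc  [1]=0x1e  [2]=0x83  [3]=0x99

cc 1e 83 99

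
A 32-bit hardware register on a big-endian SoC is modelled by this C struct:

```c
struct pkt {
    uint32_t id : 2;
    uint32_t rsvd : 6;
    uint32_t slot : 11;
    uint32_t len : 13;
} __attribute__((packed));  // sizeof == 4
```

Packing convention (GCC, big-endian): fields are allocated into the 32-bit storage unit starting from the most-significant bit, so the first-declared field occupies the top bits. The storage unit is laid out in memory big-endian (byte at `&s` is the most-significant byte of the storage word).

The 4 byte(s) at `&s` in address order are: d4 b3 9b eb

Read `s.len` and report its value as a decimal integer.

[0]=0xd4 [1]=0xb3 [2]=0x9b [3]=0xeb (big-endian) → word 0xd4b39beb
id:2 @ bit 30 → (0xd4b39beb>>30)&0x3 = 0x3
rsvd:6 @ bit 24 → (0xd4b39beb>>24)&0x3f = 0x14
slot:11 @ bit 13 → (0xd4b39beb>>13)&0x7ff = 0x59c
len:13 @ bit 0 → (0xd4b39beb>>0)&0x1fff = 0x1beb  ←

7147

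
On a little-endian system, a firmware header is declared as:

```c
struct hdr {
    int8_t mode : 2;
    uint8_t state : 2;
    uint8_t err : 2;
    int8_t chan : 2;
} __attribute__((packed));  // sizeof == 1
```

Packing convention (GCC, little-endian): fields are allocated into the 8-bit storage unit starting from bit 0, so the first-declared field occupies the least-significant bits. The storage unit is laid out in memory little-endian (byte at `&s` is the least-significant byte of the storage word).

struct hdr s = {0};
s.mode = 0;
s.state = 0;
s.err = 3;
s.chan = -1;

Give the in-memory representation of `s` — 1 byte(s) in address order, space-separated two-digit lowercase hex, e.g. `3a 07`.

mode (2b) val=0 bits=0x0 at bit 0: 0x00
state (2b) val=0 bits=0x0 at bit 2: 0x00
err (2b) val=3 bits=0x3 at bit 4: 0x30
chan (2b) val=-1 bits=0x3 at bit 6: 0xf0
word = 0xf0 → little-endian bytes:
  [0]=0xf0

f0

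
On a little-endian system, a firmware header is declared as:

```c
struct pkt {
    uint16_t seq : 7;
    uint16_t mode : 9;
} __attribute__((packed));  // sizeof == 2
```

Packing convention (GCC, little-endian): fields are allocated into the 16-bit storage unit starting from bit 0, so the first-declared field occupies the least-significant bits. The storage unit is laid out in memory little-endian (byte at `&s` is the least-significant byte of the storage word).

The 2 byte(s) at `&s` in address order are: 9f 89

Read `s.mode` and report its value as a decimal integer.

[0]=0x9f [1]=0x89 (little-endian) → word 0x899f
seq [0+:7] = (word>>0) & 0x7f = 31
mode [7+:9] = (word>>7) & 0x1ff = 275  ←

275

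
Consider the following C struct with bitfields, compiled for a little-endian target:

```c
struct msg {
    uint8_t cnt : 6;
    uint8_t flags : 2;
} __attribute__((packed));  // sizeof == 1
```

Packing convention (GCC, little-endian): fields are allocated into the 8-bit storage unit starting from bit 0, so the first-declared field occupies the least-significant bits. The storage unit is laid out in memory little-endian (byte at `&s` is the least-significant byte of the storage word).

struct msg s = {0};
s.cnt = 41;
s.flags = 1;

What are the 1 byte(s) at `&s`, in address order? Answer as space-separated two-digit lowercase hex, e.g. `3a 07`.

[0+:6] cnt=41 & 0x3f = 0x29; word=0x29
[6+:2] flags=1 & 0x3 = 0x1; word=0x69
word = 0x69 → little-endian bytes:
  [0]=0x69

69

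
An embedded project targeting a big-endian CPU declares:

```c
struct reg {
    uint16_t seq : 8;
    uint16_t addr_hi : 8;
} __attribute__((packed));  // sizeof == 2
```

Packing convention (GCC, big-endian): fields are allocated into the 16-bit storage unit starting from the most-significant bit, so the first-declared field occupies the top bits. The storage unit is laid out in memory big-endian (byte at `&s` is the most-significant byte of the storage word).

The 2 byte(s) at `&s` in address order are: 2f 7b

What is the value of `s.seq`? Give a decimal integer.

[0]=0x2f [1]=0x7b (big-endian) → word 0x2f7b
seq [8+:8] = (word>>8) & 0xff = 47  ←
addr_hi [0+:8] = (word>>0) & 0xff = 123

47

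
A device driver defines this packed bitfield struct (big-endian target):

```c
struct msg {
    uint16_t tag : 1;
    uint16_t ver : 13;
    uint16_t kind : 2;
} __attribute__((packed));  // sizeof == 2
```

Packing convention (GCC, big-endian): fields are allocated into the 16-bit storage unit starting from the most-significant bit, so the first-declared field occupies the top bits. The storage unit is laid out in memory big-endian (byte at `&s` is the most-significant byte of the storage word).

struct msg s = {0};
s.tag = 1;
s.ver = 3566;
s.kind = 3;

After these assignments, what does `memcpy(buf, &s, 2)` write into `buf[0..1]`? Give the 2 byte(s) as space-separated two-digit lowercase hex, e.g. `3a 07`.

[15+:1] tag=1 & 0x1 = 0x1; word=0x8000
[2+:13] ver=3566 & 0x1fff = 0xdee; word=0xb7b8
[0+:2] kind=3 & 0x3 = 0x3; word=0xb7bb
word = 0xb7bb → big-endian bytes:
  [0]=0xb7  [1]=0xbb

b7 bb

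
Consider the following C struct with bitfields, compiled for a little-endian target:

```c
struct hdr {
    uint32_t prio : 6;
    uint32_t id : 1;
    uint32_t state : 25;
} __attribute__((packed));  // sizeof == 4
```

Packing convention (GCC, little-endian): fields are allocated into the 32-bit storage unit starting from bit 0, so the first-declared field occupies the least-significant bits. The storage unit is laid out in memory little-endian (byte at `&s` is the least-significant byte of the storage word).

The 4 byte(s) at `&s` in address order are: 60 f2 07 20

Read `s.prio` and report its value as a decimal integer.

32

[0]=0x60 [1]=0xf2 [2]=0x07 [3]=0x20 (little-endian) → word 0x2007f260
prio:6 @ bit 0 → (0x2007f260>>0)&0x3f = 0x20  ←
id:1 @ bit 6 → (0x2007f260>>6)&0x1 = 0x1
state:25 @ bit 7 → (0x2007f260>>7)&0x1ffffff = 0x400fe4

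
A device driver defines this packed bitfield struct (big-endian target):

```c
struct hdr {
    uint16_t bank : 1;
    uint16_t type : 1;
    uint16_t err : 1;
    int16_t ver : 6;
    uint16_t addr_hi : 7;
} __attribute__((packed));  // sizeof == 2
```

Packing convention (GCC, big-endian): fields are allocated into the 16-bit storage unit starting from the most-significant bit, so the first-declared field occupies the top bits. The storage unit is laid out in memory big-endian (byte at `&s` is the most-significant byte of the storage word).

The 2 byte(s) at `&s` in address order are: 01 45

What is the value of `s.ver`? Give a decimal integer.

[0]=0x01 [1]=0x45 (big-endian) → word 0x0145
bank [15+:1] = (word>>15) & 0x1 = 0
type [14+:1] = (word>>14) & 0x1 = 0
err [13+:1] = (word>>13) & 0x1 = 0
ver [7+:6] = (word>>7) & 0x3f = 2  ←
addr_hi [0+:7] = (word>>0) & 0x7f = 69
ver signed 6b, MSB=0: value = 2

2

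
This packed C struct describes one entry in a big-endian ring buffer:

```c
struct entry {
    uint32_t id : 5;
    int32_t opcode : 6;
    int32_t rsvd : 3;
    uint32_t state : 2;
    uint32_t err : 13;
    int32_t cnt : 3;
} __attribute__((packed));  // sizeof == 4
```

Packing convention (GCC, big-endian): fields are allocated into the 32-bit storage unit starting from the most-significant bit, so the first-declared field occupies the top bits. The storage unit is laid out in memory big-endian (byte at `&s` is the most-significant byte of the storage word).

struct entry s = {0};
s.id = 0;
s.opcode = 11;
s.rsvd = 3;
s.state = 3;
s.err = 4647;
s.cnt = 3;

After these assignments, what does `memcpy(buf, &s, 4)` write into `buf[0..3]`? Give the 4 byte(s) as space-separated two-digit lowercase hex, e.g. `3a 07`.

01 6f 91 3b

id:5 = 0 → 0x0 << 27 → word 0x00000000
opcode:6 = 11 → 0xb << 21 → word 0x01600000
rsvd:3 = 3 → 0x3 << 18 → word 0x016c0000
state:2 = 3 → 0x3 << 16 → word 0x016f0000
err:13 = 4647 → 0x1227 << 3 → word 0x016f9138
cnt:3 = 3 → 0x3 << 0 → word 0x016f913b
word = 0x016f913b → big-endian bytes:
  [0]=0x01  [1]=0x6f  [2]=0x91  [3]=0x3b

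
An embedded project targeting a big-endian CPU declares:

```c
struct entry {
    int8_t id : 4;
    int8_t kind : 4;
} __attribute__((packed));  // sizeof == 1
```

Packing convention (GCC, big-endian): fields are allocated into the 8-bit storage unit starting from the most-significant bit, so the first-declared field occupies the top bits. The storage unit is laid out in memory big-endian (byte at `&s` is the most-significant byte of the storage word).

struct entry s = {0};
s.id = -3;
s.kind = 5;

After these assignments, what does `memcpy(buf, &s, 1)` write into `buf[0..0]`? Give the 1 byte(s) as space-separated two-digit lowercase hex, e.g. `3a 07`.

d5

id (4b) val=-3 bits=0xd at bit 4: 0xd0
kind (4b) val=5 bits=0x5 at bit 0: 0xd5
word = 0xd5 → big-endian bytes:
  [0]=0xd5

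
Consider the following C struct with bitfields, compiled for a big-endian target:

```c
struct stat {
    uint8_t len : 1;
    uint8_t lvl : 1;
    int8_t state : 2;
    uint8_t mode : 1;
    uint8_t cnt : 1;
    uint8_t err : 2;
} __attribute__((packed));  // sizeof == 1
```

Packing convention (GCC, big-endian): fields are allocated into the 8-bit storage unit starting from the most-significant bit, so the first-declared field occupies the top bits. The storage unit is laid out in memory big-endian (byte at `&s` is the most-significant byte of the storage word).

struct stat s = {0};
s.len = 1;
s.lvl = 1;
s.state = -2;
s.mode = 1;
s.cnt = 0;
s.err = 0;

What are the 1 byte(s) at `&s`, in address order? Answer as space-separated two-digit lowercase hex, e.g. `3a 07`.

len (1b) val=1 bits=0x1 at bit 7: 0x80
lvl (1b) val=1 bits=0x1 at bit 6: 0xc0
state (2b) val=-2 bits=0x2 at bit 4: 0xe0
mode (1b) val=1 bits=0x1 at bit 3: 0xe8
cnt (1b) val=0 bits=0x0 at bit 2: 0xe8
err (2b) val=0 bits=0x0 at bit 0: 0xe8
word = 0xe8 → big-endian bytes:
  [0]=0xe8

e8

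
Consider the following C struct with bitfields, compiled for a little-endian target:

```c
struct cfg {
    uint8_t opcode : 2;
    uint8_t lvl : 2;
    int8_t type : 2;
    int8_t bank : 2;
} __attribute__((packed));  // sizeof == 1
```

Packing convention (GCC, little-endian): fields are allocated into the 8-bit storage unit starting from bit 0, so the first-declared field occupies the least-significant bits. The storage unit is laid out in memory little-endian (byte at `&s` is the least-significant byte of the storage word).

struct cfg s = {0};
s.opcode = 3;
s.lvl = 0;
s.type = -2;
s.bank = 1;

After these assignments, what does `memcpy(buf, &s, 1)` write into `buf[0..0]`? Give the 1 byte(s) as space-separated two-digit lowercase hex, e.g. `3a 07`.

63

opcode:2 = 3 → 0x3 << 0 → word 0x03
lvl:2 = 0 → 0x0 << 2 → word 0x03
type:2 = -2 → 0x2 << 4 → word 0x23
bank:2 = 1 → 0x1 << 6 → word 0x63
word = 0x63 → little-endian bytes:
  [0]=0x63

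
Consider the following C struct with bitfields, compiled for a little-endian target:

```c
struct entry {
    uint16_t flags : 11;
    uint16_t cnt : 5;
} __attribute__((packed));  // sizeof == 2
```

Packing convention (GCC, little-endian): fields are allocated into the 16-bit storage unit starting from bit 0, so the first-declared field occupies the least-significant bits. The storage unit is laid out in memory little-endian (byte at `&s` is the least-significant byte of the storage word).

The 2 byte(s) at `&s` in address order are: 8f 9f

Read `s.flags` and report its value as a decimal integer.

1935

[0]=0x8f [1]=0x9f (little-endian) → word 0x9f8f
flags:11 @ bit 0 → (0x9f8f>>0)&0x7ff = 0x78f  ←
cnt:5 @ bit 11 → (0x9f8f>>11)&0x1f = 0x13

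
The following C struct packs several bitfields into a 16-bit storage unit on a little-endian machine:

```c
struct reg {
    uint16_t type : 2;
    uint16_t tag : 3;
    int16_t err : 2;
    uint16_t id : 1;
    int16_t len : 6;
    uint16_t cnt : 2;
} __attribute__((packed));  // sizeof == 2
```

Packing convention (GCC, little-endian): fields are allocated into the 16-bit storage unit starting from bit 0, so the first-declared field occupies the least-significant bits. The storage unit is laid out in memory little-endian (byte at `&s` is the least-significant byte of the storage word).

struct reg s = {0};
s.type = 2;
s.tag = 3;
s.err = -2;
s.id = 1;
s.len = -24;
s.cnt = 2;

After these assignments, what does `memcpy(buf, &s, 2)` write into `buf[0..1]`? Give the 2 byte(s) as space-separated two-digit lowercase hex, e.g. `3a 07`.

type:2 = 2 → 0x2 << 0 → word 0x0002
tag:3 = 3 → 0x3 << 2 → word 0x000e
err:2 = -2 → 0x2 << 5 → word 0x004e
id:1 = 1 → 0x1 << 7 → word 0x00ce
len:6 = -24 → 0x28 << 8 → word 0x28ce
cnt:2 = 2 → 0x2 << 14 → word 0xa8ce
word = 0xa8ce → little-endian bytes:
  [0]=0xce  [1]=0xa8

ce a8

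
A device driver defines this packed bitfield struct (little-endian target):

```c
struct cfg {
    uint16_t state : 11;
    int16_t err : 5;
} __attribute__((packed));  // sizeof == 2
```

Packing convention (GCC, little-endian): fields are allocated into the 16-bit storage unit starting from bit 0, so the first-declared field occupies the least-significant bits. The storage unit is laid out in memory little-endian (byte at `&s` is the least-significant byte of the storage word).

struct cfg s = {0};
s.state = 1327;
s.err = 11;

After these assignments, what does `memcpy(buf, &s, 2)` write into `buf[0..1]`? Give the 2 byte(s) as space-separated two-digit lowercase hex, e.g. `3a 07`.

state (11b) val=1327 bits=0x52f at bit 0: 0x052f
err (5b) val=11 bits=0xb at bit 11: 0x5d2f
word = 0x5d2f → little-endian bytes:
  [0]=0x2f  [1]=0x5d

2f 5d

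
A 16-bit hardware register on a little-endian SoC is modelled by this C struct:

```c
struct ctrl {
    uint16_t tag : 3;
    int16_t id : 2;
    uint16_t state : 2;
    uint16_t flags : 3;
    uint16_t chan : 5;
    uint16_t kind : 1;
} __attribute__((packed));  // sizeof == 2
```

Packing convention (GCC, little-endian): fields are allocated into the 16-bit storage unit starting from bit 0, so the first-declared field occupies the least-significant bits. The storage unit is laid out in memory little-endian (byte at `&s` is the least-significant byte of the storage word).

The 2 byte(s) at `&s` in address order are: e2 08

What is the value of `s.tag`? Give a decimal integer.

[0]=0xe2 [1]=0x08 (little-endian) → word 0x08e2
tag [0+:3] = (word>>0) & 0x7 = 2  ←
id [3+:2] = (word>>3) & 0x3 = 0
state [5+:2] = (word>>5) & 0x3 = 3
flags [7+:3] = (word>>7) & 0x7 = 1
chan [10+:5] = (word>>10) & 0x1f = 2
kind [15+:1] = (word>>15) & 0x1 = 0

2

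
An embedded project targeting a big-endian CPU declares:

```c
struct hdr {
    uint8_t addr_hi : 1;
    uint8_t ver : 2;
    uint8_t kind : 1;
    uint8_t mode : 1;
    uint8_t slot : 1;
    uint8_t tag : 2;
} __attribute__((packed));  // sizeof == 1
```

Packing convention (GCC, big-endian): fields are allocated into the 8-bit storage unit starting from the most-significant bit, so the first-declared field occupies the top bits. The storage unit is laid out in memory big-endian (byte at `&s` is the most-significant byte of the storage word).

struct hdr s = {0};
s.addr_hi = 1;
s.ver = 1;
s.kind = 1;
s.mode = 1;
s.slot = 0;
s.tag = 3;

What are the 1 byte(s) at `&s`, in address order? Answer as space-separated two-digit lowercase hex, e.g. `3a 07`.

[7+:1] addr_hi=1 & 0x1 = 0x1; word=0x80
[5+:2] ver=1 & 0x3 = 0x1; word=0xa0
[4+:1] kind=1 & 0x1 = 0x1; word=0xb0
[3+:1] mode=1 & 0x1 = 0x1; word=0xb8
[2+:1] slot=0 & 0x1 = 0x0; word=0xb8
[0+:2] tag=3 & 0x3 = 0x3; word=0xbb
word = 0xbb → big-endian bytes:
  [0]=0xbb

bb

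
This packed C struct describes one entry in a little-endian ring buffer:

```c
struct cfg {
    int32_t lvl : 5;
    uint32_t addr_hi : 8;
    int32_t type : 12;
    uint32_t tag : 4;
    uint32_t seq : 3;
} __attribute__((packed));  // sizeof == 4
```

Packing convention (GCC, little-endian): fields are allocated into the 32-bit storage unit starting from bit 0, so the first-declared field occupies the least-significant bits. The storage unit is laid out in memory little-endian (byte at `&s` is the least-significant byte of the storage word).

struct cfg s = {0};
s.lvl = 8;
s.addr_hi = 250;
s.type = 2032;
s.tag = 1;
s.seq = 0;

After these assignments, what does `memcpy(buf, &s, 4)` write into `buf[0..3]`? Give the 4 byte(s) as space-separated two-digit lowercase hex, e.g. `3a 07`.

[0+:5] lvl=8 & 0x1f = 0x8; word=0x00000008
[5+:8] addr_hi=250 & 0xff = 0xfa; word=0x00001f48
[13+:12] type=2032 & 0xfff = 0x7f0; word=0x00fe1f48
[25+:4] tag=1 & 0xf = 0x1; word=0x02fe1f48
[29+:3] seq=0 & 0x7 = 0x0; word=0x02fe1f48
word = 0x02fe1f48 → little-endian bytes:
  [0]=0x48  [1]=0x1f  [2]=0xfe  [3]=0x02

48 1f fe 02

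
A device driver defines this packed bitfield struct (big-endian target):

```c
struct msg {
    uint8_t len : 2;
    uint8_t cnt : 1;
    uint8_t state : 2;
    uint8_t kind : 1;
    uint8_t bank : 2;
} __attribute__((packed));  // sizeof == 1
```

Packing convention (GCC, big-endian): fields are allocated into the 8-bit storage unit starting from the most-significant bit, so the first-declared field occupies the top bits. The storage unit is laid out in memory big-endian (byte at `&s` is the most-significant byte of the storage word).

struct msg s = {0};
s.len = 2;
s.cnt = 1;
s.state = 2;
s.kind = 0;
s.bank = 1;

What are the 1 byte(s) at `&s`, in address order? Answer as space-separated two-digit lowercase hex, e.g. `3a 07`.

b1

len:2 = 2 → 0x2 << 6 → word 0x80
cnt:1 = 1 → 0x1 << 5 → word 0xa0
state:2 = 2 → 0x2 << 3 → word 0xb0
kind:1 = 0 → 0x0 << 2 → word 0xb0
bank:2 = 1 → 0x1 << 0 → word 0xb1
word = 0xb1 → big-endian bytes:
  [0]=0xb1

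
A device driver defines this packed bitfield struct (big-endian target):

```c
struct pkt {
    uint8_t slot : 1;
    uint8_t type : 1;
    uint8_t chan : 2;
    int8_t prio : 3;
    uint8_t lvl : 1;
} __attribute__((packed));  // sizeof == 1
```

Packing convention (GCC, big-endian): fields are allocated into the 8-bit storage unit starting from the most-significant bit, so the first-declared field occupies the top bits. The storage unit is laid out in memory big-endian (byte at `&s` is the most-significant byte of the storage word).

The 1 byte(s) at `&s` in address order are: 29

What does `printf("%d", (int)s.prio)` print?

[0]=0x29 (big-endian) → word 0x29
slot [7+:1] = (word>>7) & 0x1 = 0
type [6+:1] = (word>>6) & 0x1 = 0
chan [4+:2] = (word>>4) & 0x3 = 2
prio [1+:3] = (word>>1) & 0x7 = 4  ←
lvl [0+:1] = (word>>0) & 0x1 = 1
prio signed 3b, MSB=1: 4 - 8 = -4

-4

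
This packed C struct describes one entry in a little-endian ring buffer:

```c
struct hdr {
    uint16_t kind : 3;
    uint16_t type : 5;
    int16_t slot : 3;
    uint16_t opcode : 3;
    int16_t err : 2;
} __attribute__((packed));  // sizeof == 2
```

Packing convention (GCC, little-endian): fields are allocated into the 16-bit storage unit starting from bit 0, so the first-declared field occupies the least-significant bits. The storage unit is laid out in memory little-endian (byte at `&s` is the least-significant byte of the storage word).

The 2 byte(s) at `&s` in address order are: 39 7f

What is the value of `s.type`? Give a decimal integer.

7

[0]=0x39 [1]=0x7f (little-endian) → word 0x7f39
kind:3 @ bit 0 → (0x7f39>>0)&0x7 = 0x1
type:5 @ bit 3 → (0x7f39>>3)&0x1f = 0x7  ←
slot:3 @ bit 8 → (0x7f39>>8)&0x7 = 0x7
opcode:3 @ bit 11 → (0x7f39>>11)&0x7 = 0x7
err:2 @ bit 14 → (0x7f39>>14)&0x3 = 0x1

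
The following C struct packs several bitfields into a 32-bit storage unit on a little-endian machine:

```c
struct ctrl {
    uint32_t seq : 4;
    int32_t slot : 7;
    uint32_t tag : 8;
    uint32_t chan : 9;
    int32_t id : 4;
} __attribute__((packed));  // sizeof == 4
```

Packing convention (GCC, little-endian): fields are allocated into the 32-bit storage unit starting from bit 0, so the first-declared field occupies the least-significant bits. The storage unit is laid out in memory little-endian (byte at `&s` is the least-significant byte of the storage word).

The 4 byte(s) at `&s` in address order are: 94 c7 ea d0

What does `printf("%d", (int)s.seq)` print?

4

[0]=0x94 [1]=0xc7 [2]=0xea [3]=0xd0 (little-endian) → word 0xd0eac794
seq [0+:4] = (word>>0) & 0xf = 4  ←
slot [4+:7] = (word>>4) & 0x7f = 121
tag [11+:8] = (word>>11) & 0xff = 88
chan [19+:9] = (word>>19) & 0x1ff = 29
id [28+:4] = (word>>28) & 0xf = 13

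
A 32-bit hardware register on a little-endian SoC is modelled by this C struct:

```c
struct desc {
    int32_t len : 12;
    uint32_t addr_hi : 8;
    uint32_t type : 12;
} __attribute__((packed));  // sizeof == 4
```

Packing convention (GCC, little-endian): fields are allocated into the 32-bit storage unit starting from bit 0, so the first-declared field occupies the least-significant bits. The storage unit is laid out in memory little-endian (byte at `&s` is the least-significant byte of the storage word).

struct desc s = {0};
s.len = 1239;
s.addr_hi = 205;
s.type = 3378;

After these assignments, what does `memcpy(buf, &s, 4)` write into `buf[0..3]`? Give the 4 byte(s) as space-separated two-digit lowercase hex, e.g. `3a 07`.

len:12 = 1239 → 0x4d7 << 0 → word 0x000004d7
addr_hi:8 = 205 → 0xcd << 12 → word 0x000cd4d7
type:12 = 3378 → 0xd32 << 20 → word 0xd32cd4d7
word = 0xd32cd4d7 → little-endian bytes:
  [0]=0xd7  [1]=0xd4  [2]=0x2c  [3]=0xd3

d7 d4 2c d3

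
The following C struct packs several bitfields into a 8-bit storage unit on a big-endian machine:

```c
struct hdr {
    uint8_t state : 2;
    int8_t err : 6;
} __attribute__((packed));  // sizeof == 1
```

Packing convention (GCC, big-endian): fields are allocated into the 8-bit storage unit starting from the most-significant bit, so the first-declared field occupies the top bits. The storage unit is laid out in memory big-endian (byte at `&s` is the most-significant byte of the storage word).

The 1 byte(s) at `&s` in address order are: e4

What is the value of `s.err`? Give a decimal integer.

-28

[0]=0xe4 (big-endian) → word 0xe4
state [6+:2] = (word>>6) & 0x3 = 3
err [0+:6] = (word>>0) & 0x3f = 36  ←
err signed 6b, MSB=1: 36 - 64 = -28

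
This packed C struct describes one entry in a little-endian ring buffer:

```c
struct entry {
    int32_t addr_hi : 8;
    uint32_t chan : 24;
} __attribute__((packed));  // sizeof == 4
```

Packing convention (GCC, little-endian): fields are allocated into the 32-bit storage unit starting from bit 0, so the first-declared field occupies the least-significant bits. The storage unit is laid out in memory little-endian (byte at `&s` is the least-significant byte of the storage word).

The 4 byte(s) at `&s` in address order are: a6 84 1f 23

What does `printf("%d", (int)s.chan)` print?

[0]=0xa6 [1]=0x84 [2]=0x1f [3]=0x23 (little-endian) → word 0x231f84a6
addr_hi [0+:8] = (word>>0) & 0xff = 166
chan [8+:24] = (word>>8) & 0xffffff = 2301828  ←

2301828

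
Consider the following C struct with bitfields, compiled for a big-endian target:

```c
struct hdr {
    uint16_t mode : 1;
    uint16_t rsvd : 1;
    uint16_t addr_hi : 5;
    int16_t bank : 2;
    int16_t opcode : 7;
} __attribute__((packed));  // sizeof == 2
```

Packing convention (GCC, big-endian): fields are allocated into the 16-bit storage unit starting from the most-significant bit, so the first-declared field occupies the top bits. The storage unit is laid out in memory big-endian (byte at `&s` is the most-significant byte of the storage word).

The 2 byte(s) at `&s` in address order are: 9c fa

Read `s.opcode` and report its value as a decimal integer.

[0]=0x9c [1]=0xfa (big-endian) → word 0x9cfa
mode [15+:1] = (word>>15) & 0x1 = 1
rsvd [14+:1] = (word>>14) & 0x1 = 0
addr_hi [9+:5] = (word>>9) & 0x1f = 14
bank [7+:2] = (word>>7) & 0x3 = 1
opcode [0+:7] = (word>>0) & 0x7f = 122  ←
opcode signed 7b, MSB=1: 122 - 128 = -6

-6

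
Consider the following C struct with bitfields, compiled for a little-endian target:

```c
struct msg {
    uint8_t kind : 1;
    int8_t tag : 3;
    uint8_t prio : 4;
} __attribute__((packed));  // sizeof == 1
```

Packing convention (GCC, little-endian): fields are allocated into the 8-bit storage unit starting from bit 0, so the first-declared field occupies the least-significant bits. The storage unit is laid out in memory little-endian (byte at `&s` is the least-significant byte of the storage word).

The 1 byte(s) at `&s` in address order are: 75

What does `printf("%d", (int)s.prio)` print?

[0]=0x75 (little-endian) → word 0x75
kind [0+:1] = (word>>0) & 0x1 = 1
tag [1+:3] = (word>>1) & 0x7 = 2
prio [4+:4] = (word>>4) & 0xf = 7  ←

7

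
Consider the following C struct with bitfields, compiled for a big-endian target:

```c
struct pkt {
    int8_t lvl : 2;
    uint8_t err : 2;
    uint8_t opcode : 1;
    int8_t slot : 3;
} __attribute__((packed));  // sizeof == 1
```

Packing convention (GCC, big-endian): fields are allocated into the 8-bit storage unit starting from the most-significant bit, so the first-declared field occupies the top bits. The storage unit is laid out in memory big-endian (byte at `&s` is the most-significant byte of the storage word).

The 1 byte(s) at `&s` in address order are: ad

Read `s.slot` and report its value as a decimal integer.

[0]=0xad (big-endian) → word 0xad
lvl [6+:2] = (word>>6) & 0x3 = 2
err [4+:2] = (word>>4) & 0x3 = 2
opcode [3+:1] = (word>>3) & 0x1 = 1
slot [0+:3] = (word>>0) & 0x7 = 5  ←
slot signed 3b, MSB=1: 5 - 8 = -3

-3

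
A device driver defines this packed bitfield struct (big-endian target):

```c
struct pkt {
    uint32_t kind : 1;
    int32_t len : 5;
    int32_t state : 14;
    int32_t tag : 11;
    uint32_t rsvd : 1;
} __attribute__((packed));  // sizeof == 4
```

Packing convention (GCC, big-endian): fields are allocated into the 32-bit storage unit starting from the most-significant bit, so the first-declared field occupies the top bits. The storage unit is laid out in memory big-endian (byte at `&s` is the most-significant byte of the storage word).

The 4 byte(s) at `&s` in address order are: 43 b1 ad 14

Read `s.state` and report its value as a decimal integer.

-1254

[0]=0x43 [1]=0xb1 [2]=0xad [3]=0x14 (big-endian) → word 0x43b1ad14
kind [31+:1] = (word>>31) & 0x1 = 0
len [26+:5] = (word>>26) & 0x1f = 16
state [12+:14] = (word>>12) & 0x3fff = 15130  ←
tag [1+:11] = (word>>1) & 0x7ff = 1674
rsvd [0+:1] = (word>>0) & 0x1 = 0
state signed 14b, MSB=1: 15130 - 16384 = -1254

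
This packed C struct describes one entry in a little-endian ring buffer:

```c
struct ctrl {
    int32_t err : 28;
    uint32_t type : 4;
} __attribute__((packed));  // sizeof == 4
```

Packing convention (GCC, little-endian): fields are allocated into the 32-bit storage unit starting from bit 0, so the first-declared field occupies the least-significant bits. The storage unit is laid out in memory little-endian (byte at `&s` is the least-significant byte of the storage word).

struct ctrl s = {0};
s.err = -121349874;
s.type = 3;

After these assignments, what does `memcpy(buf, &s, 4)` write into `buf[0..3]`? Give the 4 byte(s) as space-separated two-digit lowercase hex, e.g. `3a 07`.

err (28b) val=-121349874 bits=0x8c4590e at bit 0: 0x08c4590e
type (4b) val=3 bits=0x3 at bit 28: 0x38c4590e
word = 0x38c4590e → little-endian bytes:
  [0]=0x0e  [1]=0x59  [2]=0xc4  [3]=0x38

0e 59 c4 38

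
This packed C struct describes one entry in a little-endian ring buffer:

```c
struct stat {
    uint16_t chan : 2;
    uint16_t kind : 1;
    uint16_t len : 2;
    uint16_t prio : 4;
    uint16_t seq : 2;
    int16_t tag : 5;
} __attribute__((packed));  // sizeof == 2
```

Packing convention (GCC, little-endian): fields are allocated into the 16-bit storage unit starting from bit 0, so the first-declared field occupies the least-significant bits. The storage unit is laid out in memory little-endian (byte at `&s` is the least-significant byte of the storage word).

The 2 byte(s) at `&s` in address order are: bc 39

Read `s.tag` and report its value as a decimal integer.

[0]=0xbc [1]=0x39 (little-endian) → word 0x39bc
chan [0+:2] = (word>>0) & 0x3 = 0
kind [2+:1] = (word>>2) & 0x1 = 1
len [3+:2] = (word>>3) & 0x3 = 3
prio [5+:4] = (word>>5) & 0xf = 13
seq [9+:2] = (word>>9) & 0x3 = 0
tag [11+:5] = (word>>11) & 0x1f = 7  ←
tag signed 5b, MSB=0: value = 7

7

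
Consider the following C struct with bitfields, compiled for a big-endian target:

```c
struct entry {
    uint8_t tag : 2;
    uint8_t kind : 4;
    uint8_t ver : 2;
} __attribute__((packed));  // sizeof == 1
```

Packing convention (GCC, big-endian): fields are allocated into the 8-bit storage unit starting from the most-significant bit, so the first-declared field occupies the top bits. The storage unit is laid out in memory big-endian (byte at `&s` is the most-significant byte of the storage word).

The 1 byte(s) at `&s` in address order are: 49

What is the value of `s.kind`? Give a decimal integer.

2

[0]=0x49 (big-endian) → word 0x49
tag:2 @ bit 6 → (0x49>>6)&0x3 = 0x1
kind:4 @ bit 2 → (0x49>>2)&0xf = 0x2  ←
ver:2 @ bit 0 → (0x49>>0)&0x3 = 0x1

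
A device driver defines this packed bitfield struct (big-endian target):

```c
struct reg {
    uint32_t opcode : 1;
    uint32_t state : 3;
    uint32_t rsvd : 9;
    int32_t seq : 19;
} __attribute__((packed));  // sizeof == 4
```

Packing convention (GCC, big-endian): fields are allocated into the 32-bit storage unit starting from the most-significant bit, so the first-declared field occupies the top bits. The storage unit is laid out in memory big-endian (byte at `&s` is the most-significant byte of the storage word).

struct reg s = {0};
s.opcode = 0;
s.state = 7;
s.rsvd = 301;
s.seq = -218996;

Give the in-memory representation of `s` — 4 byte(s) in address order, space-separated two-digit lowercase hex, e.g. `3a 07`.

opcode:1 = 0 → 0x0 << 31 → word 0x00000000
state:3 = 7 → 0x7 << 28 → word 0x70000000
rsvd:9 = 301 → 0x12d << 19 → word 0x79680000
seq:19 = -218996 → 0x4a88c << 0 → word 0x796ca88c
word = 0x796ca88c → big-endian bytes:
  [0]=0x79  [1]=0x6c  [2]=0xa8  [3]=0x8c

79 6c a8 8c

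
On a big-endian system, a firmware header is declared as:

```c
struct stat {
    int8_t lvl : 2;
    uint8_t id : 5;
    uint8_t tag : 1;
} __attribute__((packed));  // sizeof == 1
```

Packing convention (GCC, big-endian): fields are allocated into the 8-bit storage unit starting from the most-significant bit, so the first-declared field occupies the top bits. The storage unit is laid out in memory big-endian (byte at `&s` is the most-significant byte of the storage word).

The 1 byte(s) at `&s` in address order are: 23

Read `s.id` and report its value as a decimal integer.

17

[0]=0x23 (big-endian) → word 0x23
lvl [6+:2] = (word>>6) & 0x3 = 0
id [1+:5] = (word>>1) & 0x1f = 17  ←
tag [0+:1] = (word>>0) & 0x1 = 1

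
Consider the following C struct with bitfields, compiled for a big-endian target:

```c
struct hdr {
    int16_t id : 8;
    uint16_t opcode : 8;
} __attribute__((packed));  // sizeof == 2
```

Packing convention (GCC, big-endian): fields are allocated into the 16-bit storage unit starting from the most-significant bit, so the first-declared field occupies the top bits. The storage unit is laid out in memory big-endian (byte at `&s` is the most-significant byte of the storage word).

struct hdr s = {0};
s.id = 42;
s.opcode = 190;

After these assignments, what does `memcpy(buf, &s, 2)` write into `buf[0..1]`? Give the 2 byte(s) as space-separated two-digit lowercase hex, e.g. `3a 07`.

id:8 = 42 → 0x2a << 8 → word 0x2a00
opcode:8 = 190 → 0xbe << 0 → word 0x2abe
word = 0x2abe → big-endian bytes:
  [0]=0x2a  [1]=0xbe

2a be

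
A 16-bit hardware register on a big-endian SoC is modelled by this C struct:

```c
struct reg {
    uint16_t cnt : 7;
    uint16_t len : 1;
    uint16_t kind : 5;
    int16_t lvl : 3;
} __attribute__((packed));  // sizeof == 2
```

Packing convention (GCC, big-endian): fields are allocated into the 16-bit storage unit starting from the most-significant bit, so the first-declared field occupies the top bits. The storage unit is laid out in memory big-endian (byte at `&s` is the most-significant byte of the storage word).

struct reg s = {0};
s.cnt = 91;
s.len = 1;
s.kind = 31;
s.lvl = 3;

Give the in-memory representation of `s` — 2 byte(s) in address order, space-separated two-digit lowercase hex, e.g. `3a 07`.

b7 fb

[9+:7] cnt=91 & 0x7f = 0x5b; word=0xb600
[8+:1] len=1 & 0x1 = 0x1; word=0xb700
[3+:5] kind=31 & 0x1f = 0x1f; word=0xb7f8
[0+:3] lvl=3 & 0x7 = 0x3; word=0xb7fb
word = 0xb7fb → big-endian bytes:
  [0]=0xb7  [1]=0xfb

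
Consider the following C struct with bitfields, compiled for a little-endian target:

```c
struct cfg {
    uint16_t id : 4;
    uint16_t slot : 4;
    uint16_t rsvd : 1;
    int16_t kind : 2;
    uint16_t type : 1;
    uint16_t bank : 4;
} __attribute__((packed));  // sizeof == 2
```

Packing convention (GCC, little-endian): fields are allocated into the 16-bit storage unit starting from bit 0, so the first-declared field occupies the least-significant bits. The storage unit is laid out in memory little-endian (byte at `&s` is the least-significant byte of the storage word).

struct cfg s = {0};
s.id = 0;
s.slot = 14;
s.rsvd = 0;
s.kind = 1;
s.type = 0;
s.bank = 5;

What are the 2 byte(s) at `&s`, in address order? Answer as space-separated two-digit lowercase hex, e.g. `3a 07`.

id (4b) val=0 bits=0x0 at bit 0: 0x0000
slot (4b) val=14 bits=0xe at bit 4: 0x00e0
rsvd (1b) val=0 bits=0x0 at bit 8: 0x00e0
kind (2b) val=1 bits=0x1 at bit 9: 0x02e0
type (1b) val=0 bits=0x0 at bit 11: 0x02e0
bank (4b) val=5 bits=0x5 at bit 12: 0x52e0
word = 0x52e0 → little-endian bytes:
  [0]=0xe0  [1]=0x52

e0 52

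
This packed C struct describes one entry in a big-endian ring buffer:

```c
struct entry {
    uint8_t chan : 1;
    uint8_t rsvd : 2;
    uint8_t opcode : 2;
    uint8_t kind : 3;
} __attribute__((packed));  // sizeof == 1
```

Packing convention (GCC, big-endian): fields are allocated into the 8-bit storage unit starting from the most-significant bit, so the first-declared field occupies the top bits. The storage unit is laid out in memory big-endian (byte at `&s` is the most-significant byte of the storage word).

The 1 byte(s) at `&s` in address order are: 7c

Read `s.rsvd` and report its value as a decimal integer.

[0]=0x7c (big-endian) → word 0x7c
chan [7+:1] = (word>>7) & 0x1 = 0
rsvd [5+:2] = (word>>5) & 0x3 = 3  ←
opcode [3+:2] = (word>>3) & 0x3 = 3
kind [0+:3] = (word>>0) & 0x7 = 4

3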